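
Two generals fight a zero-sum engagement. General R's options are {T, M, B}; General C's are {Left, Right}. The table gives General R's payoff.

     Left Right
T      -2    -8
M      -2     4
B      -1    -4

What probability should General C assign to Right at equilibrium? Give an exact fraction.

Row minima: T → -8, M → -2, B → -4; maximin = -2.
Column maxima: Left → -1, Right → 4; minimax = -1.
-2 ≠ -1, so there is no saddle point; optimal play is mixed.
T is strictly dominated by B, so General R never plays it.
On the remaining 2×2 (M, B vs Left, Right):
Let General R play M with probability p. Expected payoff against Left: (-2)p + (-1)(1−p) = −p − 1; against Right: 4p + (-4)(1−p) = 8p − 4.
Setting these equal: −p − 1 = 8p − 4 ⇒ −9p = -3 ⇒ p = 1/3, and the value is (-1)·(1/3) − 1 = -4/3.
For General C: with q = P(Left), equating M's and B's payoffs gives −6q + 4 = 3q − 4 ⇒ q = 8/9.

1/9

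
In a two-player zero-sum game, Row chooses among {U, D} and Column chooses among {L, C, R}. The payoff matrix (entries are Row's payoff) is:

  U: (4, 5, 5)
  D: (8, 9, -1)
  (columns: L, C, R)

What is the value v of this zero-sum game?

Row minima: U → 4, D → -1; maximin = 4.
Column maxima: L → 8, C → 9, R → 5; minimax = 5.
4 ≠ 5, so there is no saddle point; optimal play is mixed.
C is strictly dominated by L (it gives Row strictly more in every row), so Column never plays it.
On the remaining 2×2 (U, D vs L, R):
Let Row play U with probability p. Expected payoff against L: 4p + 8(1−p) = −4p + 8; against R: 5p + (-1)(1−p) = 6p − 1.
Setting these equal: −4p + 8 = 6p − 1 ⇒ −10p = -9 ⇒ p = 9/10, and the value is (-4)·(9/10) + 8 = 22/5.
For Column: with q = P(L), equating U's and D's payoffs gives −q + 5 = 9q − 1 ⇒ q = 3/5.

22/5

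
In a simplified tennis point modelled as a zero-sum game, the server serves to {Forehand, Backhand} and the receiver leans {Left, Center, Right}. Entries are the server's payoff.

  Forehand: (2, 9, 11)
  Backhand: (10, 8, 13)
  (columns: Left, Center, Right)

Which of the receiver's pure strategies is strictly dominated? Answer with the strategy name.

Left holds the server's payoff strictly below Right in every row: 2 < 11, 10 < 13.
So Right is strictly dominated for the receiver.

Right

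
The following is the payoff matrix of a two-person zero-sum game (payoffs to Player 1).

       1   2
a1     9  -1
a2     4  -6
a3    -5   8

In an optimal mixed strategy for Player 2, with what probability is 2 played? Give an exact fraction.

Row minima: a1 → -1, a2 → -6, a3 → -5; maximin = -1.
Column maxima: 1 → 9, 2 → 8; minimax = 8.
-1 ≠ 8, so there is no saddle point; optimal play is mixed.
a2 is strictly dominated by a1, so Player 1 never plays it.
On the remaining 2×2 (a1, a3 vs 1, 2):
Let Player 1 play a1 with probability p. Expected payoff against 1: 9p + (-5)(1−p) = 14p − 5; against 2: (-1)p + 8(1−p) = −9p + 8.
Setting these equal: 14p − 5 = −9p + 8 ⇒ 23p = 13 ⇒ p = 13/23, and the value is (14)·(13/23) − 5 = 67/23.
For Player 2: with q = P(1), equating a1's and a3's payoffs gives 10q − 1 = −13q + 8 ⇒ q = 9/23.

14/23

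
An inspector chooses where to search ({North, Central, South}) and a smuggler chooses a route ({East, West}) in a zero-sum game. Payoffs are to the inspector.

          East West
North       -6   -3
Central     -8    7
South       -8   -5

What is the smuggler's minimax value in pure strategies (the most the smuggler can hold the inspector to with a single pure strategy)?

-6

Column maxima: East → -6, West → 7.
The smallest of these is -6.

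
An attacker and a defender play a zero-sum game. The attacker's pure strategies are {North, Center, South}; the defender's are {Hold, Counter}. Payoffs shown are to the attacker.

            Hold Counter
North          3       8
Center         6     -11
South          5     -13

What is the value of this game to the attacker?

81/22

Row minima: North → 3, Center → -11, South → -13; maximin = 3.
Column maxima: Hold → 6, Counter → 8; minimax = 6.
3 ≠ 6, so there is no saddle point; optimal play is mixed.
South is strictly dominated by Center, so the attacker never plays it.
On the remaining 2×2 (North, Center vs Hold, Counter):
Let the attacker play North with probability p. Expected payoff against Hold: 3p + 6(1−p) = −3p + 6; against Counter: 8p + (-11)(1−p) = 19p − 11.
Setting these equal: −3p + 6 = 19p − 11 ⇒ −22p = -17 ⇒ p = 17/22, and the value is (-3)·(17/22) + 6 = 81/22.
For the defender: with q = P(Hold), equating North's and Center's payoffs gives −5q + 8 = 17q − 11 ⇒ q = 19/22.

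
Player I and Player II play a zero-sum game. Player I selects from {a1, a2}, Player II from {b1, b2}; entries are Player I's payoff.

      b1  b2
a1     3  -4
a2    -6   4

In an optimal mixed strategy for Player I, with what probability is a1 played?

10/17

Row minima: a1 → -4, a2 → -6; maximin = -4.
Column maxima: b1 → 3, b2 → 4; minimax = 3.
-4 ≠ 3, so there is no saddle point; optimal play is mixed.
Let Player I play a1 with probability p. Expected payoff against b1: 3p + (-6)(1−p) = 9p − 6; against b2: (-4)p + 4(1−p) = −8p + 4.
Setting these equal: 9p − 6 = −8p + 4 ⇒ 17p = 10 ⇒ p = 10/17, and the value is (9)·(10/17) − 6 = -12/17.
For Player II: with q = P(b1), equating a1's and a2's payoffs gives 7q − 4 = −10q + 4 ⇒ q = 8/17.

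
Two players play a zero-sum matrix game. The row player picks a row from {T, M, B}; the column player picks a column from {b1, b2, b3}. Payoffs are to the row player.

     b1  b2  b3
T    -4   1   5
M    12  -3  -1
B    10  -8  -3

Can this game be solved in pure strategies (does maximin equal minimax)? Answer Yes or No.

No

Row minima: T → -4, M → -3, B → -8; maximin = -3.
Column maxima: b1 → 12, b2 → 1, b3 → 5; minimax = 1.
-3 ≠ 1, so no pure-strategy equilibrium exists.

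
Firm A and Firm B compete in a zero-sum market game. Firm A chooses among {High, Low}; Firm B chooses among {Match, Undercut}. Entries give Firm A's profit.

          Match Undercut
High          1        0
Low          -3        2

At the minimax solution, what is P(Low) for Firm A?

Row minima: High → 0, Low → -3; maximin = 0.
Column maxima: Match → 1, Undercut → 2; minimax = 1.
0 ≠ 1, so there is no saddle point; optimal play is mixed.
Let Firm A play High with probability p. Expected payoff against Match: 1p + (-3)(1−p) = 4p − 3; against Undercut: 0p + 2(1−p) = −2p + 2.
Setting these equal: 4p − 3 = −2p + 2 ⇒ 6p = 5 ⇒ p = 5/6, and the value is (4)·(5/6) − 3 = 1/3.
For Firm B: with q = P(Match), equating High's and Low's payoffs gives q = −5q + 2 ⇒ q = 1/3.

1/6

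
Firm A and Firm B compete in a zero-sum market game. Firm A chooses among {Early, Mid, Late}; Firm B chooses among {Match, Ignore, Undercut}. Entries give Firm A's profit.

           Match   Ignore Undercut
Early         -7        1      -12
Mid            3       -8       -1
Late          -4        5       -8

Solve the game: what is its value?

Row minima: Early → -12, Mid → -8, Late → -8; maximin = -8.
Column maxima: Match → 3, Ignore → 5, Undercut → -1; minimax = -1.
-8 ≠ -1, so there is no saddle point; optimal play is mixed.
Early is strictly dominated by Late, so Firm A never plays it.
Match is strictly dominated by Undercut (it gives Firm A strictly more in every row), so Firm B never plays it.
On the remaining 2×2 (Mid, Late vs Ignore, Undercut):
Let Firm A play Mid with probability p. Expected payoff against Ignore: (-8)p + 5(1−p) = −13p + 5; against Undercut: (-1)p + (-8)(1−p) = 7p − 8.
Setting these equal: −13p + 5 = 7p − 8 ⇒ −20p = -13 ⇒ p = 13/20, and the value is (-13)·(13/20) + 5 = -69/20.
For Firm B: with q = P(Ignore), equating Mid's and Late's payoffs gives −7q − 1 = 13q − 8 ⇒ q = 7/20.

-69/20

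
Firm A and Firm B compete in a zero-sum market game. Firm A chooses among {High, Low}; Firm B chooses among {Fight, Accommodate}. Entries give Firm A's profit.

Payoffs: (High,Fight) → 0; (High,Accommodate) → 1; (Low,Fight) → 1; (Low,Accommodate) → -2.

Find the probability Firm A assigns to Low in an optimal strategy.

1/4

Row minima: High → 0, Low → -2; maximin = 0.
Column maxima: Fight → 1, Accommodate → 1; minimax = 1.
0 ≠ 1, so there is no saddle point; optimal play is mixed.
Let Firm A play High with probability p. Expected payoff against Fight: 0p + 1(1−p) = −p + 1; against Accommodate: 1p + (-2)(1−p) = 3p − 2.
Setting these equal: −p + 1 = 3p − 2 ⇒ −4p = -3 ⇒ p = 3/4, and the value is (-1)·(3/4) + 1 = 1/4.
For Firm B: with q = P(Fight), equating High's and Low's payoffs gives −q + 1 = 3q − 2 ⇒ q = 3/4.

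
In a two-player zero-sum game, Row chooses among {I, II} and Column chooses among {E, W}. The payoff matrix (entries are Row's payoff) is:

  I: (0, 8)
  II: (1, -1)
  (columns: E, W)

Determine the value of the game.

4/5

Row minima: I → 0, II → -1; maximin = 0.
Column maxima: E → 1, W → 8; minimax = 1.
0 ≠ 1, so there is no saddle point; optimal play is mixed.
Let Row play I with probability p. Expected payoff against E: 0p + 1(1−p) = −p + 1; against W: 8p + (-1)(1−p) = 9p − 1.
Setting these equal: −p + 1 = 9p − 1 ⇒ −10p = -2 ⇒ p = 1/5, and the value is (-1)·(1/5) + 1 = 4/5.
For Column: with q = P(E), equating I's and II's payoffs gives −8q + 8 = 2q − 1 ⇒ q = 9/10.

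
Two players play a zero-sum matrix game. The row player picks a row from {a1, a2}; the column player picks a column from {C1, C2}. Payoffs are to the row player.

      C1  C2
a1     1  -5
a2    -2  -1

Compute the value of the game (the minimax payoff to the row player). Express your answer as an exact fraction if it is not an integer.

Row minima: a1 → -5, a2 → -2; maximin = -2.
Column maxima: C1 → 1, C2 → -1; minimax = -1.
-2 ≠ -1, so there is no saddle point; optimal play is mixed.
Let the row player play a1 with probability p. Expected payoff against C1: 1p + (-2)(1−p) = 3p − 2; against C2: (-5)p + (-1)(1−p) = −4p − 1.
Setting these equal: 3p − 2 = −4p − 1 ⇒ 7p = 1 ⇒ p = 1/7, and the value is (3)·(1/7) − 2 = -11/7.
For the column player: with q = P(C1), equating a1's and a2's payoffs gives 6q − 5 = −q − 1 ⇒ q = 4/7.

-11/7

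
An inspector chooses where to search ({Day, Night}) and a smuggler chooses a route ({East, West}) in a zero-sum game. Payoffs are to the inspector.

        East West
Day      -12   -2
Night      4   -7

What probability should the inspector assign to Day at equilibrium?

11/21

Row minima: Day → -12, Night → -7; maximin = -7.
Column maxima: East → 4, West → -2; minimax = -2.
-7 ≠ -2, so there is no saddle point; optimal play is mixed.
Let the inspector play Day with probability p. Expected payoff against East: (-12)p + 4(1−p) = −16p + 4; against West: (-2)p + (-7)(1−p) = 5p − 7.
Setting these equal: −16p + 4 = 5p − 7 ⇒ −21p = -11 ⇒ p = 11/21, and the value is (-16)·(11/21) + 4 = -92/21.
For the smuggler: with q = P(East), equating Day's and Night's payoffs gives −10q − 2 = 11q − 7 ⇒ q = 5/21.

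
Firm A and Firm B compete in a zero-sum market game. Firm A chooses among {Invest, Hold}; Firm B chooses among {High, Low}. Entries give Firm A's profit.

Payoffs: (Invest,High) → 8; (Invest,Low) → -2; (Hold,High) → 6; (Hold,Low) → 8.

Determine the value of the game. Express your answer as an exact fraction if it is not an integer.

19/3

Row minima: Invest → -2, Hold → 6; maximin = 6.
Column maxima: High → 8, Low → 8; minimax = 8.
6 ≠ 8, so there is no saddle point; optimal play is mixed.
Let Firm A play Invest with probability p. Expected payoff against High: 8p + 6(1−p) = 2p + 6; against Low: (-2)p + 8(1−p) = −10p + 8.
Setting these equal: 2p + 6 = −10p + 8 ⇒ 12p = 2 ⇒ p = 1/6, and the value is (2)·(1/6) + 6 = 19/3.
For Firm B: with q = P(High), equating Invest's and Hold's payoffs gives 10q − 2 = −2q + 8 ⇒ q = 5/6.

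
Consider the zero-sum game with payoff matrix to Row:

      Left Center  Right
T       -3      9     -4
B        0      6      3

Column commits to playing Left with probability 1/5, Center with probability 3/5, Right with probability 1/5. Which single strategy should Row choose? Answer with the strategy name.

Expected payoff of T: (1/5)·(-3) + (3/5)·9 + (1/5)·(-4) = 4.
Expected payoff of B: (1/5)·0 + (3/5)·6 + (1/5)·3 = 21/5.
The largest is 21/5, so Row's best response is B.

B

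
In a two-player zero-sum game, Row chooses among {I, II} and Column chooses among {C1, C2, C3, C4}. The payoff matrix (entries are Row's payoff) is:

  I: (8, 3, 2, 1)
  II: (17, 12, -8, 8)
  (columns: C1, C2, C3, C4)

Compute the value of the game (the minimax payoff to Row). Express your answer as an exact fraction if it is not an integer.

Row minima: I → 1, II → -8; maximin = 1.
Column maxima: C1 → 17, C2 → 12, C3 → 2, C4 → 8; minimax = 2.
1 ≠ 2, so there is no saddle point; optimal play is mixed.
C1 is strictly dominated by C2 (it gives Row strictly more in every row), so Column never plays it.
C2 is strictly dominated by C3 (it gives Row strictly more in every row), so Column never plays it.
On the remaining 2×2 (I, II vs C3, C4):
Let Row play I with probability p. Expected payoff against C3: 2p + (-8)(1−p) = 10p − 8; against C4: 1p + 8(1−p) = −7p + 8.
Setting these equal: 10p − 8 = −7p + 8 ⇒ 17p = 16 ⇒ p = 16/17, and the value is (10)·(16/17) − 8 = 24/17.
For Column: with q = P(C3), equating I's and II's payoffs gives q + 1 = −16q + 8 ⇒ q = 7/17.

24/17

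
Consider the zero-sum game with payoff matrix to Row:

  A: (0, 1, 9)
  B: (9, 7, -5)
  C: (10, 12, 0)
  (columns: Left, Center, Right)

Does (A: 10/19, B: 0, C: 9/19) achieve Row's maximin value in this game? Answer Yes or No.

Against Left this mix gives (10/19)·0 + (9/19)·10 = 90/19.
Against Center this mix gives (10/19)·1 + (9/19)·12 = 118/19.
Against Right this mix gives (10/19)·9 + (9/19)·0 = 90/19.
All of Column's active replies (Left, Right) yield 90/19, and no column does worse for Row. The mix makes Column indifferent and guarantees 90/19, so it is optimal.

Yes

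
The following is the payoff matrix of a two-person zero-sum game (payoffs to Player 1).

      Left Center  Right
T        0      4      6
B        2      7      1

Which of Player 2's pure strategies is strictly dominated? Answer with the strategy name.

Center

Left holds Player 1's payoff strictly below Center in every row: 0 < 4, 2 < 7.
So Center is strictly dominated for Player 2.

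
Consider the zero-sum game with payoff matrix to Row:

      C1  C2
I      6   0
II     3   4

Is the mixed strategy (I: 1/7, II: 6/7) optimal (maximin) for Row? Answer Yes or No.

Against C1 this mix gives (1/7)·6 + (6/7)·3 = 24/7.
Against C2 this mix gives (1/7)·0 + (6/7)·4 = 24/7.
All of Column's active replies (C1, C2) yield 24/7, and no column does worse for Row. The mix makes Column indifferent and guarantees 24/7, so it is optimal.

Yes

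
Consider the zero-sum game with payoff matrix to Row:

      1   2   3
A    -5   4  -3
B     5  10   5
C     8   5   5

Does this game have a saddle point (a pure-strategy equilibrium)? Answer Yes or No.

Yes

Row minima: A → -5, B → 5, C → 5; maximin = 5.
Column maxima: 1 → 8, 2 → 10, 3 → 5; minimax = 5.
maximin = minimax = 5, so a saddle point exists.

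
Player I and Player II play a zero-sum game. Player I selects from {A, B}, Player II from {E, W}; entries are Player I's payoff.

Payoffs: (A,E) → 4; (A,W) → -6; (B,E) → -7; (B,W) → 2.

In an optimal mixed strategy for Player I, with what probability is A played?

9/19

Row minima: A → -6, B → -7; maximin = -6.
Column maxima: E → 4, W → 2; minimax = 2.
-6 ≠ 2, so there is no saddle point; optimal play is mixed.
Let Player I play A with probability p. Expected payoff against E: 4p + (-7)(1−p) = 11p − 7; against W: (-6)p + 2(1−p) = −8p + 2.
Setting these equal: 11p − 7 = −8p + 2 ⇒ 19p = 9 ⇒ p = 9/19, and the value is (11)·(9/19) − 7 = -34/19.
For Player II: with q = P(E), equating A's and B's payoffs gives 10q − 6 = −9q + 2 ⇒ q = 8/19.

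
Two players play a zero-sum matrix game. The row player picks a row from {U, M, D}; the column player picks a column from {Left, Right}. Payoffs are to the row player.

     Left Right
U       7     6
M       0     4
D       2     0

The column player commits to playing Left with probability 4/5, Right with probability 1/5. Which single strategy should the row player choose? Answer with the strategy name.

Expected payoff of U: (4/5)·7 + (1/5)·6 = 34/5.
Expected payoff of M: (4/5)·0 + (1/5)·4 = 4/5.
Expected payoff of D: (4/5)·2 + (1/5)·0 = 8/5.
The largest is 34/5, so the row player's best response is U.

U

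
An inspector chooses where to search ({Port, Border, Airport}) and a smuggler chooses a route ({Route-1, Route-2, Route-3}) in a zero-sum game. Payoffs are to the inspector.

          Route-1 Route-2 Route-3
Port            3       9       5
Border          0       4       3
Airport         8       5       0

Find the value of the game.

4

Row minima: Port → 3, Border → 0, Airport → 0; maximin = 3.
Column maxima: Route-1 → 8, Route-2 → 9, Route-3 → 5; minimax = 5.
3 ≠ 5, so there is no saddle point; optimal play is mixed.
Border is strictly dominated by Port, so the inspector never plays it.
Route-2 is strictly dominated by Route-3 (it gives the inspector strictly more in every row), so the smuggler never plays it.
On the remaining 2×2 (Port, Airport vs Route-1, Route-3):
Let the inspector play Port with probability p. Expected payoff against Route-1: 3p + 8(1−p) = −5p + 8; against Route-3: 5p + 0(1−p) = 5p.
Setting these equal: −5p + 8 = 5p ⇒ −10p = -8 ⇒ p = 4/5, and the value is (-5)·(4/5) + 8 = 4.
For the smuggler: with q = P(Route-1), equating Port's and Airport's payoffs gives −2q + 5 = 8q ⇒ q = 1/2.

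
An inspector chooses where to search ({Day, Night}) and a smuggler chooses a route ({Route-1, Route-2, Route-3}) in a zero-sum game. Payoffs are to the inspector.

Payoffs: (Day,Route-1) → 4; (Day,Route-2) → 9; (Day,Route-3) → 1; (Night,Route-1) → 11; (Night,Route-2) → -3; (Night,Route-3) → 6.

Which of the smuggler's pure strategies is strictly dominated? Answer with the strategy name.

Route-1

Route-3 holds the inspector's payoff strictly below Route-1 in every row: 1 < 4, 6 < 11.
So Route-1 is strictly dominated for the smuggler.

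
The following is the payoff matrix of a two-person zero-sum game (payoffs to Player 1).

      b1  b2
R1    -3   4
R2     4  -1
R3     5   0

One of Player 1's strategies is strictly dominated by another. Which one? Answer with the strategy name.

R2

R3 gives a strictly higher payoff than R2 against every column: 5 > 4, 0 > -1.
So R2 is strictly dominated and Player 1 never plays it.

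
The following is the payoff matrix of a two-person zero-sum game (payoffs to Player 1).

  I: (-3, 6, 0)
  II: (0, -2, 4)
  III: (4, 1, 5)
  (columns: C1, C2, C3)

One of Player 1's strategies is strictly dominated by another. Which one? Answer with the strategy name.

II

III gives a strictly higher payoff than II against every column: 4 > 0, 1 > -2, 5 > 4.
So II is strictly dominated and Player 1 never plays it.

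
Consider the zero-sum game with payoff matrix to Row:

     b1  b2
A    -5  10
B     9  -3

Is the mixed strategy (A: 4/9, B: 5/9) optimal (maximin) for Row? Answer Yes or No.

Yes

Against b1 this mix gives (4/9)·(-5) + (5/9)·9 = 25/9.
Against b2 this mix gives (4/9)·10 + (5/9)·(-3) = 25/9.
All of Column's active replies (b1, b2) yield 25/9, and no column does worse for Row. The mix makes Column indifferent and guarantees 25/9, so it is optimal.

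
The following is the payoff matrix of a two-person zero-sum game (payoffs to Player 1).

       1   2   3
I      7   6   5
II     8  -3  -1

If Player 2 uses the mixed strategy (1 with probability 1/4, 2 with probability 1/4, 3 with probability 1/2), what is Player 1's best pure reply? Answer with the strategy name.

I

Expected payoff of I: (1/4)·7 + (1/4)·6 + (1/2)·5 = 23/4.
Expected payoff of II: (1/4)·8 + (1/4)·(-3) + (1/2)·(-1) = 3/4.
The largest is 23/4, so Player 1's best response is I.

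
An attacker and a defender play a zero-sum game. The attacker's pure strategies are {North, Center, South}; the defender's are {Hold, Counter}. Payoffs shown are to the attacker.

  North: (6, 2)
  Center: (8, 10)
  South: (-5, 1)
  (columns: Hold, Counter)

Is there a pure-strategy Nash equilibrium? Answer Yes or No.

Yes

Row minima: North → 2, Center → 8, South → -5; maximin = 8.
Column maxima: Hold → 8, Counter → 10; minimax = 8.
maximin = minimax = 8, so a saddle point exists.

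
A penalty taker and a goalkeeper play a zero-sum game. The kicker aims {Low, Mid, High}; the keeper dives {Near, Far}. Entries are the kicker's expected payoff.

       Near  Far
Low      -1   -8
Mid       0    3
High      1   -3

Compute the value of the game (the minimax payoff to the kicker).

3/7

Row minima: Low → -8, Mid → 0, High → -3; maximin = 0.
Column maxima: Near → 1, Far → 3; minimax = 1.
0 ≠ 1, so there is no saddle point; optimal play is mixed.
Low is strictly dominated by Mid, so the kicker never plays it.
On the remaining 2×2 (Mid, High vs Near, Far):
Let the kicker play Mid with probability p. Expected payoff against Near: 0p + 1(1−p) = −p + 1; against Far: 3p + (-3)(1−p) = 6p − 3.
Setting these equal: −p + 1 = 6p − 3 ⇒ −7p = -4 ⇒ p = 4/7, and the value is (-1)·(4/7) + 1 = 3/7.
For the keeper: with q = P(Near), equating Mid's and High's payoffs gives −3q + 3 = 4q − 3 ⇒ q = 6/7.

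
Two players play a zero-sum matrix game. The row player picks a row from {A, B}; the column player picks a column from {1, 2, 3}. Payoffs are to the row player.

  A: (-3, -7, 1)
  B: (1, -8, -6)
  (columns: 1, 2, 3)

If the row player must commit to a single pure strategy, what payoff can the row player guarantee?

Row minima: A → -7, B → -8.
The best of these is -7.

-7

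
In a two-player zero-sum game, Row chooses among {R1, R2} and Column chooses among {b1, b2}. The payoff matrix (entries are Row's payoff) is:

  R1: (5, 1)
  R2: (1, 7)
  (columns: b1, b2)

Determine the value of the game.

17/5

Row minima: R1 → 1, R2 → 1; maximin = 1.
Column maxima: b1 → 5, b2 → 7; minimax = 5.
1 ≠ 5, so there is no saddle point; optimal play is mixed.
Let Row play R1 with probability p. Expected payoff against b1: 5p + 1(1−p) = 4p + 1; against b2: 1p + 7(1−p) = −6p + 7.
Setting these equal: 4p + 1 = −6p + 7 ⇒ 10p = 6 ⇒ p = 3/5, and the value is (4)·(3/5) + 1 = 17/5.
For Column: with q = P(b1), equating R1's and R2's payoffs gives 4q + 1 = −6q + 7 ⇒ q = 3/5.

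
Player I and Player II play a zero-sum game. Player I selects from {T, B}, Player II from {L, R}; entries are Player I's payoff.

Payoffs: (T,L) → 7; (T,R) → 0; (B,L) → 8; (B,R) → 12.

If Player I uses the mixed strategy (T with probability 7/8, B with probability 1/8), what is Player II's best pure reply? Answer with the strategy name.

If Player II plays L, Player I's expected payoff is (7/8)·7 + (1/8)·8 = 57/8.
If Player II plays R, Player I's expected payoff is (7/8)·0 + (1/8)·12 = 3/2.
Player II minimizes Player I's payoff; the smallest is 3/2, so the best response is R.

R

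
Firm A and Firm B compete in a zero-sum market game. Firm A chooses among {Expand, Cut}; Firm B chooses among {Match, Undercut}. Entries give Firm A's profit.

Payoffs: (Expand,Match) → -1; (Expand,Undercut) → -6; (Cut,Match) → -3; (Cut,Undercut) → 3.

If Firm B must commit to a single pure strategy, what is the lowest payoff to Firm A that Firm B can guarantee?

Column maxima: Match → -1, Undercut → 3.
The smallest of these is -1.

-1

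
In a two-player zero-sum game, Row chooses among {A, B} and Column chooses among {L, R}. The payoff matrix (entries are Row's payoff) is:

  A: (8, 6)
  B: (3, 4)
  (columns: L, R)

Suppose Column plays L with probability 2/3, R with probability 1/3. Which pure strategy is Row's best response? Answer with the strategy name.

A

Expected payoff of A: (2/3)·8 + (1/3)·6 = 22/3.
Expected payoff of B: (2/3)·3 + (1/3)·4 = 10/3.
The largest is 22/3, so Row's best response is A.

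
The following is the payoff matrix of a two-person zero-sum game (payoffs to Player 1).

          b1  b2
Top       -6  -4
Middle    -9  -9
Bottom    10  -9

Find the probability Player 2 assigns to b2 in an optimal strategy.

Row minima: Top → -6, Middle → -9, Bottom → -9; maximin = -6.
Column maxima: b1 → 10, b2 → -4; minimax = -4.
-6 ≠ -4, so there is no saddle point; optimal play is mixed.
Middle is strictly dominated by Top, so Player 1 never plays it.
On the remaining 2×2 (Top, Bottom vs b1, b2):
Let Player 1 play Top with probability p. Expected payoff against b1: (-6)p + 10(1−p) = −16p + 10; against b2: (-4)p + (-9)(1−p) = 5p − 9.
Setting these equal: −16p + 10 = 5p − 9 ⇒ −21p = -19 ⇒ p = 19/21, and the value is (-16)·(19/21) + 10 = -94/21.
For Player 2: with q = P(b1), equating Top's and Bottom's payoffs gives −2q − 4 = 19q − 9 ⇒ q = 5/21.

16/21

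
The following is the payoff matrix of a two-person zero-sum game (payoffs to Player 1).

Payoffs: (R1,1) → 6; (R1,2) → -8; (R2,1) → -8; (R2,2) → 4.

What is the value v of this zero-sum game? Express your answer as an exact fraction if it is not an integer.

Row minima: R1 → -8, R2 → -8; maximin = -8.
Column maxima: 1 → 6, 2 → 4; minimax = 4.
-8 ≠ 4, so there is no saddle point; optimal play is mixed.
Let Player 1 play R1 with probability p. Expected payoff against 1: 6p + (-8)(1−p) = 14p − 8; against 2: (-8)p + 4(1−p) = −12p + 4.
Setting these equal: 14p − 8 = −12p + 4 ⇒ 26p = 12 ⇒ p = 6/13, and the value is (14)·(6/13) − 8 = -20/13.
For Player 2: with q = P(1), equating R1's and R2's payoffs gives 14q − 8 = −12q + 4 ⇒ q = 6/13.

-20/13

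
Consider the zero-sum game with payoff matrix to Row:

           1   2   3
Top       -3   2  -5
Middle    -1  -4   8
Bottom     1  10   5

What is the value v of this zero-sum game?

1

Row minima: Top → -5, Middle → -4, Bottom → 1; maximin = 1.
Column maxima: 1 → 1, 2 → 10, 3 → 8; minimax = 1.
Since maximin = minimax = 1, there is a saddle point and the value is 1.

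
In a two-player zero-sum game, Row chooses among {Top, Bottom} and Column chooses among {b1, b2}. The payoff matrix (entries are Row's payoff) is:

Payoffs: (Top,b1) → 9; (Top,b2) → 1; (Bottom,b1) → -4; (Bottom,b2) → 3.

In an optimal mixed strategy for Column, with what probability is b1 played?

2/15

Row minima: Top → 1, Bottom → -4; maximin = 1.
Column maxima: b1 → 9, b2 → 3; minimax = 3.
1 ≠ 3, so there is no saddle point; optimal play is mixed.
Let Row play Top with probability p. Expected payoff against b1: 9p + (-4)(1−p) = 13p − 4; against b2: 1p + 3(1−p) = −2p + 3.
Setting these equal: 13p − 4 = −2p + 3 ⇒ 15p = 7 ⇒ p = 7/15, and the value is (13)·(7/15) − 4 = 31/15.
For Column: with q = P(b1), equating Top's and Bottom's payoffs gives 8q + 1 = −7q + 3 ⇒ q = 2/15.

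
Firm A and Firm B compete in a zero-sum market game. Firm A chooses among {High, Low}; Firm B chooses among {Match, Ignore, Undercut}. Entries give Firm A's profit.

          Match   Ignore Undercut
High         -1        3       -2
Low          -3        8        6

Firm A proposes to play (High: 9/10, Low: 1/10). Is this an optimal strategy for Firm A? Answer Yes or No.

Yes

Against Match this mix gives (9/10)·(-1) + (1/10)·(-3) = -6/5.
Against Ignore this mix gives (9/10)·3 + (1/10)·8 = 7/2.
Against Undercut this mix gives (9/10)·(-2) + (1/10)·6 = -6/5.
All of Firm B's active replies (Match, Undercut) yield -6/5, and no column does worse for Firm A. The mix makes Firm B indifferent and guarantees -6/5, so it is optimal.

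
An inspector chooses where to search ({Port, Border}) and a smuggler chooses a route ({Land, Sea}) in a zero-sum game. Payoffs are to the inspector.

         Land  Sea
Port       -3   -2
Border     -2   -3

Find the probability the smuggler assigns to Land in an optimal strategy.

Row minima: Port → -3, Border → -3; maximin = -3.
Column maxima: Land → -2, Sea → -2; minimax = -2.
-3 ≠ -2, so there is no saddle point; optimal play is mixed.
Let the inspector play Port with probability p. Expected payoff against Land: (-3)p + (-2)(1−p) = −p − 2; against Sea: (-2)p + (-3)(1−p) = p − 3.
Setting these equal: −p − 2 = p − 3 ⇒ −2p = -1 ⇒ p = 1/2, and the value is (-1)·(1/2) − 2 = -5/2.
For the smuggler: with q = P(Land), equating Port's and Border's payoffs gives −q − 2 = q − 3 ⇒ q = 1/2.

1/2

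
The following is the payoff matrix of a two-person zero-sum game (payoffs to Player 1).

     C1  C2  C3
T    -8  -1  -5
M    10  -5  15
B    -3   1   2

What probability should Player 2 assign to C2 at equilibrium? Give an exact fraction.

Row minima: T → -8, M → -5, B → -3; maximin = -3.
Column maxima: C1 → 10, C2 → 1, C3 → 15; minimax = 1.
-3 ≠ 1, so there is no saddle point; optimal play is mixed.
T is strictly dominated by B, so Player 1 never plays it.
C3 is strictly dominated by C1 (it gives Player 1 strictly more in every row), so Player 2 never plays it.
On the remaining 2×2 (M, B vs C1, C2):
Let Player 1 play M with probability p. Expected payoff against C1: 10p + (-3)(1−p) = 13p − 3; against C2: (-5)p + 1(1−p) = −6p + 1.
Setting these equal: 13p − 3 = −6p + 1 ⇒ 19p = 4 ⇒ p = 4/19, and the value is (13)·(4/19) − 3 = -5/19.
For Player 2: with q = P(C1), equating M's and B's payoffs gives 15q − 5 = −4q + 1 ⇒ q = 6/19.

13/19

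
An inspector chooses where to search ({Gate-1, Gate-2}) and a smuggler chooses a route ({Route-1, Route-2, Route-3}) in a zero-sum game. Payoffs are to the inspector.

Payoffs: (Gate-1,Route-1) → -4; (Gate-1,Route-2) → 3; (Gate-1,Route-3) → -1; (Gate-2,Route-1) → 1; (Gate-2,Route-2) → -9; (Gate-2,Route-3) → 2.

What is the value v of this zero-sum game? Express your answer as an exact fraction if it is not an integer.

Row minima: Gate-1 → -4, Gate-2 → -9; maximin = -4.
Column maxima: Route-1 → 1, Route-2 → 3, Route-3 → 2; minimax = 1.
-4 ≠ 1, so there is no saddle point; optimal play is mixed.
Route-3 is strictly dominated by Route-1 (it gives the inspector strictly more in every row), so the smuggler never plays it.
On the remaining 2×2 (Gate-1, Gate-2 vs Route-1, Route-2):
Let the inspector play Gate-1 with probability p. Expected payoff against Route-1: (-4)p + 1(1−p) = −5p + 1; against Route-2: 3p + (-9)(1−p) = 12p − 9.
Setting these equal: −5p + 1 = 12p − 9 ⇒ −17p = -10 ⇒ p = 10/17, and the value is (-5)·(10/17) + 1 = -33/17.
For the smuggler: with q = P(Route-1), equating Gate-1's and Gate-2's payoffs gives −7q + 3 = 10q − 9 ⇒ q = 12/17.

-33/17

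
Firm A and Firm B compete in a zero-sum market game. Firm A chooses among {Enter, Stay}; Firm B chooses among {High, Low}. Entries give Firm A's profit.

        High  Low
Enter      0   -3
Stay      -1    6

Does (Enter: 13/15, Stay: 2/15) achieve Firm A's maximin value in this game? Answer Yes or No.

No

Against High this mix gives (13/15)·0 + (2/15)·(-1) = -2/15.
Against Low this mix gives (13/15)·(-3) + (2/15)·6 = -9/5.
Firm B will play Low, holding Firm A to -9/5. Shifting weight toward the row that does better against Low would raise this floor (the equalizing mix achieves -3/10 against both Low and High), so the proposed strategy is not optimal.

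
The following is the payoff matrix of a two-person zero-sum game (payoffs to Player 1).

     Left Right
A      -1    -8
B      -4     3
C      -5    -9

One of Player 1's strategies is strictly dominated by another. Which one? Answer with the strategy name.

C

A gives a strictly higher payoff than C against every column: -1 > -5, -8 > -9.
So C is strictly dominated and Player 1 never plays it.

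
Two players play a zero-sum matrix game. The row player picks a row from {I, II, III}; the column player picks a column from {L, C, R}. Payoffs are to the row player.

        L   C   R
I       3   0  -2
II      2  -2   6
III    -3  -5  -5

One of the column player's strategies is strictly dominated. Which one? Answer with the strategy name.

L

C holds the row player's payoff strictly below L in every row: 0 < 3, -2 < 2, -5 < -3.
So L is strictly dominated for the column player.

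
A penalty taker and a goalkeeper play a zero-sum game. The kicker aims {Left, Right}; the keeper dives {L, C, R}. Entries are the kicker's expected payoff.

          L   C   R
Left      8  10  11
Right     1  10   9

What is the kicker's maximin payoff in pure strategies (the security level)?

Row minima: Left → 8, Right → 1.
The best of these is 8.

8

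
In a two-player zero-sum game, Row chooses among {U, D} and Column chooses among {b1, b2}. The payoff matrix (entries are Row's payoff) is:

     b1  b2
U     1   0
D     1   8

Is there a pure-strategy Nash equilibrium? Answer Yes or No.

Yes

Row minima: U → 0, D → 1; maximin = 1.
Column maxima: b1 → 1, b2 → 8; minimax = 1.
maximin = minimax = 1, so a saddle point exists.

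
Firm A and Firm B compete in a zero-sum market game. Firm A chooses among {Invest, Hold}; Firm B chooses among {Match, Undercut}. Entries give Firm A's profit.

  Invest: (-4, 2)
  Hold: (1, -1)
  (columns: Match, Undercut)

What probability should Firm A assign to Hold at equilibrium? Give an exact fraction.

Row minima: Invest → -4, Hold → -1; maximin = -1.
Column maxima: Match → 1, Undercut → 2; minimax = 1.
-1 ≠ 1, so there is no saddle point; optimal play is mixed.
Let Firm A play Invest with probability p. Expected payoff against Match: (-4)p + 1(1−p) = −5p + 1; against Undercut: 2p + (-1)(1−p) = 3p − 1.
Setting these equal: −5p + 1 = 3p − 1 ⇒ −8p = -2 ⇒ p = 1/4, and the value is (-5)·(1/4) + 1 = -1/4.
For Firm B: with q = P(Match), equating Invest's and Hold's payoffs gives −6q + 2 = 2q − 1 ⇒ q = 3/8.

3/4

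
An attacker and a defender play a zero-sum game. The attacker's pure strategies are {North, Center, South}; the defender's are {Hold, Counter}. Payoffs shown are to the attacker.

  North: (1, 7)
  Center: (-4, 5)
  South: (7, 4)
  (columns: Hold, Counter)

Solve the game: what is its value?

Row minima: North → 1, Center → -4, South → 4; maximin = 4.
Column maxima: Hold → 7, Counter → 7; minimax = 7.
4 ≠ 7, so there is no saddle point; optimal play is mixed.
Center is strictly dominated by North, so the attacker never plays it.
On the remaining 2×2 (North, South vs Hold, Counter):
Let the attacker play North with probability p. Expected payoff against Hold: 1p + 7(1−p) = −6p + 7; against Counter: 7p + 4(1−p) = 3p + 4.
Setting these equal: −6p + 7 = 3p + 4 ⇒ −9p = -3 ⇒ p = 1/3, and the value is (-6)·(1/3) + 7 = 5.
For the defender: with q = P(Hold), equating North's and South's payoffs gives −6q + 7 = 3q + 4 ⇒ q = 1/3.

5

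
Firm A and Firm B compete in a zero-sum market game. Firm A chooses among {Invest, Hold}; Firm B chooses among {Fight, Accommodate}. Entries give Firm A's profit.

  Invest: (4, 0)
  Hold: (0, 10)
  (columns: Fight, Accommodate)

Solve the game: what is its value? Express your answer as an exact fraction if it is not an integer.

20/7

Row minima: Invest → 0, Hold → 0; maximin = 0.
Column maxima: Fight → 4, Accommodate → 10; minimax = 4.
0 ≠ 4, so there is no saddle point; optimal play is mixed.
Let Firm A play Invest with probability p. Expected payoff against Fight: 4p + 0(1−p) = 4p; against Accommodate: 0p + 10(1−p) = −10p + 10.
Setting these equal: 4p = −10p + 10 ⇒ 14p = 10 ⇒ p = 5/7, and the value is (4)·(5/7) = 20/7.
For Firm B: with q = P(Fight), equating Invest's and Hold's payoffs gives 4q = −10q + 10 ⇒ q = 5/7.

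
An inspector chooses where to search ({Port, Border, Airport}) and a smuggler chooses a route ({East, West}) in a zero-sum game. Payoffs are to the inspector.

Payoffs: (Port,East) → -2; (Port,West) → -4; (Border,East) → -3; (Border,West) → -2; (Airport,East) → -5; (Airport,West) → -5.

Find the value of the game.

Row minima: Port → -4, Border → -3, Airport → -5; maximin = -3.
Column maxima: East → -2, West → -2; minimax = -2.
-3 ≠ -2, so there is no saddle point; optimal play is mixed.
Airport is strictly dominated by Port, so the inspector never plays it.
On the remaining 2×2 (Port, Border vs East, West):
Let the inspector play Port with probability p. Expected payoff against East: (-2)p + (-3)(1−p) = p − 3; against West: (-4)p + (-2)(1−p) = −2p − 2.
Setting these equal: p − 3 = −2p − 2 ⇒ 3p = 1 ⇒ p = 1/3, and the value is (1)·(1/3) − 3 = -8/3.
For the smuggler: with q = P(East), equating Port's and Border's payoffs gives 2q − 4 = −q − 2 ⇒ q = 2/3.

-8/3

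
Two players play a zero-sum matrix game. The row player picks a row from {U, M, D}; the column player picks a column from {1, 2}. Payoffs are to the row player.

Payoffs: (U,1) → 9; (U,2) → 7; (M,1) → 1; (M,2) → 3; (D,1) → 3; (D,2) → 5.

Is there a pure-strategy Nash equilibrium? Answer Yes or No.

Row minima: U → 7, M → 1, D → 3; maximin = 7.
Column maxima: 1 → 9, 2 → 7; minimax = 7.
maximin = minimax = 7, so a saddle point exists.

Yes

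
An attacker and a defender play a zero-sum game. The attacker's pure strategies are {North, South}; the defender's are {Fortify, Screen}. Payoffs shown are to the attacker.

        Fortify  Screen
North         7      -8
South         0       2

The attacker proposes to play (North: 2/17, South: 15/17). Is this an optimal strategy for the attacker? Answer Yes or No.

Against Fortify this mix gives (2/17)·7 + (15/17)·0 = 14/17.
Against Screen this mix gives (2/17)·(-8) + (15/17)·2 = 14/17.
All of the defender's active replies (Fortify, Screen) yield 14/17, and no column does worse for the attacker. The mix makes the defender indifferent and guarantees 14/17, so it is optimal.

Yes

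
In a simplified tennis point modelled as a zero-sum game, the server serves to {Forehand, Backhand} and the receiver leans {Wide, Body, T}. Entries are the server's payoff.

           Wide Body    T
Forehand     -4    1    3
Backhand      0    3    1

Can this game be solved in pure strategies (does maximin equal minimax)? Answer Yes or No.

Row minima: Forehand → -4, Backhand → 0; maximin = 0.
Column maxima: Wide → 0, Body → 3, T → 3; minimax = 0.
maximin = minimax = 0, so a saddle point exists.

Yes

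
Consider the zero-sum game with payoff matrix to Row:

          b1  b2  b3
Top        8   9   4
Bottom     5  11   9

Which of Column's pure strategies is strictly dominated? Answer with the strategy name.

b1 holds Row's payoff strictly below b2 in every row: 8 < 9, 5 < 11.
So b2 is strictly dominated for Column.

b2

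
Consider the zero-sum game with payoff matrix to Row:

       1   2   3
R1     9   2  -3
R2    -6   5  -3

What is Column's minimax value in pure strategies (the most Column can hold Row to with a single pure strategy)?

Column maxima: 1 → 9, 2 → 5, 3 → -3.
The smallest of these is -3.

-3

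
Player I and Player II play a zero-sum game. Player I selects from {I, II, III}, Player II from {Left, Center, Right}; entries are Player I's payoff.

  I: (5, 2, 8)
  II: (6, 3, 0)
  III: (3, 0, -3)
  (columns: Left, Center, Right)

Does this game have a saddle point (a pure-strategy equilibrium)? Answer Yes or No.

Row minima: I → 2, II → 0, III → -3; maximin = 2.
Column maxima: Left → 6, Center → 3, Right → 8; minimax = 3.
2 ≠ 3, so no pure-strategy equilibrium exists.

No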